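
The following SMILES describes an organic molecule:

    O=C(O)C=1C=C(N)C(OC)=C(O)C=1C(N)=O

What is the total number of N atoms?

2

Scan the SMILES for N atoms (remember two-letter symbols like Cl and Br are single atoms).
Nitrogen count: 2.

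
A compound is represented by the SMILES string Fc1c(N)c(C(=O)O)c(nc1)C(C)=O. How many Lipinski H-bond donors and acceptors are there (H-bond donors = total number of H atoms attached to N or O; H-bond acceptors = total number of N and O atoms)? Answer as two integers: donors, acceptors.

3, 5

Donors: find every N or O and count the H atoms it carries.
  atom 4 (N): bond orders sum to 1 → 2 H
  atom 7 (O): bond orders sum to 2 → 0 H
  atom 8 (O): bond orders sum to 1 → 1 H
  atom 10 (N): bond orders sum to 3 → 0 H
  atom 14 (O): bond orders sum to 2 → 0 H
Lipinski HBD = 3.
Acceptors: N atoms = 2, O atoms = 3 → HBA = 5.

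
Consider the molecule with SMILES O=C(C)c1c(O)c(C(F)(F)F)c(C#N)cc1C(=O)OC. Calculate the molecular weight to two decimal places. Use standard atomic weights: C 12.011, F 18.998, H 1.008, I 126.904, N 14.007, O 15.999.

287.19 g/mol

First, the molecular formula is C12H8F3NO4 (counting implicit H from valence).
  C: 12 × 12.011 = 144.132
  F: 3 × 18.998 = 56.994
  H: 8 × 1.008 = 8.064
  N: 1 × 14.007 = 14.007
  O: 4 × 15.999 = 63.996
Sum: 12×12.011 + 3×18.998 + 8×1.008 + 1×14.007 + 4×15.999 = 287.193 → 287.19 g/mol.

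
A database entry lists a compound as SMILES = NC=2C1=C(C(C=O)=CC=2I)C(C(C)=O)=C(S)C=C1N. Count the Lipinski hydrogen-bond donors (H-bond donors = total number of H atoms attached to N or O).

4

Donors: find every N or O and count the H atoms it carries.
  atom 1 (N): bond orders sum to 1 → 2 H
  atom 7 (O): bond orders sum to 2 → 0 H
  atom 14 (O): bond orders sum to 2 → 0 H
  atom 19 (N): bond orders sum to 1 → 2 H
Lipinski HBD = 4.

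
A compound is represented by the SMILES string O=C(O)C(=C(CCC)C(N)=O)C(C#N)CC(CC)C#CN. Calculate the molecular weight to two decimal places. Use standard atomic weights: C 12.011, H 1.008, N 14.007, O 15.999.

291.35 g/mol

First, the molecular formula is C15H21N3O3 (counting implicit H from valence).
  C: 15 × 12.011 = 180.165
  H: 21 × 1.008 = 21.168
  N: 3 × 14.007 = 42.021
  O: 3 × 15.999 = 47.997
Sum: 15×12.011 + 21×1.008 + 3×14.007 + 3×15.999 = 291.351 → 291.35 g/mol.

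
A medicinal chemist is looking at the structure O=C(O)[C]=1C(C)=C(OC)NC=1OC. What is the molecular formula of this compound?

C8H11NO4

Walk through each heavy atom and fill implicit hydrogens from standard valence (C 4, N 3, O 2, S 2, halogen 1):
  atom 1: O, bond orders sum to 2 (valence 2) → 0 H
  atom 2: C, bond orders sum to 4 (valence 4) → 0 H
  atom 3: O, bond orders sum to 1 (valence 2) → 1 H
  atom 4: C with explicit H count 0
  atom 5: C, bond orders sum to 4 (valence 4) → 0 H
  atom 6: C, bond orders sum to 1 (valence 4) → 3 H
  atom 7: C, bond orders sum to 4 (valence 4) → 0 H
  atom 8: O, bond orders sum to 2 (valence 2) → 0 H
  atom 9: C, bond orders sum to 1 (valence 4) → 3 H
  atom 10: N, bond orders sum to 2 (valence 3) → 1 H
  atom 11: C, bond orders sum to 4 (valence 4) → 0 H
  atom 12: O, bond orders sum to 2 (valence 2) → 0 H
  atom 13: C, bond orders sum to 1 (valence 4) → 3 H
Totals → C:8, H:11, N:1, O:4.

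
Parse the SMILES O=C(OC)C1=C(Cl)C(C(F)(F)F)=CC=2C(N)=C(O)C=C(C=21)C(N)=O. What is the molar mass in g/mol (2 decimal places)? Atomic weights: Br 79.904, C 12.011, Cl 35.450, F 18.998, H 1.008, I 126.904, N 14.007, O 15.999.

First, the molecular formula is C14H10ClF3N2O4 (counting implicit H from valence).
  C: 14 × 12.011 = 168.154
  Cl: 1 × 35.450 = 35.450
  F: 3 × 18.998 = 56.994
  H: 10 × 1.008 = 10.080
  N: 2 × 14.007 = 28.014
  O: 4 × 15.999 = 63.996
Sum: 14×12.011 + 1×35.450 + 3×18.998 + 10×1.008 + 2×14.007 + 4×15.999 = 362.688 → 362.69 g/mol.

362.69 g/mol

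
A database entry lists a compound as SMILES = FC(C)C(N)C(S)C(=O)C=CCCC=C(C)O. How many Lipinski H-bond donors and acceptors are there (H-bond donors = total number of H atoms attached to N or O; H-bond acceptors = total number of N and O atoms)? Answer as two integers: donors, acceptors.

3, 3

Donors: find every N or O and count the H atoms it carries.
  atom 5 (N): bond orders sum to 1 → 2 H
  atom 9 (O): bond orders sum to 2 → 0 H
  atom 17 (O): bond orders sum to 1 → 1 H
Lipinski HBD = 3.
Acceptors: N atoms = 1, O atoms = 2 → HBA = 3.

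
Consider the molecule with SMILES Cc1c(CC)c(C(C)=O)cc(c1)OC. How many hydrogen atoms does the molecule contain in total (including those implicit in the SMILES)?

Walk through each heavy atom and fill implicit hydrogens from standard valence (C 4, N 3, O 2, S 2, halogen 1); for lowercase aromatic atoms, an aromatic c carries 1 H when it has two neighbours and 0 H with three, and aromatic n carries 0 H:
  atom 1: C, bond orders sum to 1 (valence 4) → 3 H
  atom 2: aromatic c, 3 neighbours → 0 H
  atom 3: aromatic c, 3 neighbours → 0 H
  atom 4: C, bond orders sum to 2 (valence 4) → 2 H
  atom 5: C, bond orders sum to 1 (valence 4) → 3 H
  atom 6: aromatic c, 3 neighbours → 0 H
  atom 7: C, bond orders sum to 4 (valence 4) → 0 H
  atom 8: C, bond orders sum to 1 (valence 4) → 3 H
  atom 9: O, bond orders sum to 2 (valence 2) → 0 H
  atom 10: aromatic c, 2 neighbours → 1 H
  atom 11: aromatic c, 3 neighbours → 0 H
  atom 12: aromatic c, 2 neighbours → 1 H
  atom 13: O, bond orders sum to 2 (valence 2) → 0 H
  atom 14: C, bond orders sum to 1 (valence 4) → 3 H
Total hydrogens: 16.

16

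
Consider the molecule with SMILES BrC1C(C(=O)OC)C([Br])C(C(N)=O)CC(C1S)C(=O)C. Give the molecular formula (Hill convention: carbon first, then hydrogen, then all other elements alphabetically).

C12H17Br2NO4S

Walk through each heavy atom and fill implicit hydrogens from standard valence (C 4, N 3, O 2, S 2, halogen 1):
  atom 1: Br (halogen, monovalent) → 0 H
  atom 2: C, bond orders sum to 3 (valence 4) → 1 H
  atom 3: C, bond orders sum to 3 (valence 4) → 1 H
  atom 4: C, bond orders sum to 4 (valence 4) → 0 H
  atom 5: O, bond orders sum to 2 (valence 2) → 0 H
  atom 6: O, bond orders sum to 2 (valence 2) → 0 H
  atom 7: C, bond orders sum to 1 (valence 4) → 3 H
  atom 8: C, bond orders sum to 3 (valence 4) → 1 H
  atom 9: Br with explicit H count 0
  atom 10: C, bond orders sum to 3 (valence 4) → 1 H
  atom 11: C, bond orders sum to 4 (valence 4) → 0 H
  atom 12: N, bond orders sum to 1 (valence 3) → 2 H
  atom 13: O, bond orders sum to 2 (valence 2) → 0 H
  atom 14: C, bond orders sum to 2 (valence 4) → 2 H
  atom 15: C, bond orders sum to 3 (valence 4) → 1 H
  atom 16: C, bond orders sum to 3 (valence 4) → 1 H
  atom 17: S, bond orders sum to 1 (valence 2) → 1 H
  atom 18: C, bond orders sum to 4 (valence 4) → 0 H
  atom 19: O, bond orders sum to 2 (valence 2) → 0 H
  atom 20: C, bond orders sum to 1 (valence 4) → 3 H
Totals → C:12, H:17, Br:2, N:1, O:4, S:1.
In Hill order: C12H17Br2NO4S.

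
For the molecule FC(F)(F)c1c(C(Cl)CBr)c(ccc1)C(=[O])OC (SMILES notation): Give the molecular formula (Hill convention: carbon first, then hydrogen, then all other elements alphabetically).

C11H9BrClF3O2

Walk through each heavy atom and fill implicit hydrogens from standard valence (C 4, N 3, O 2, S 2, halogen 1); for lowercase aromatic atoms, an aromatic c carries 1 H when it has two neighbours and 0 H with three, and aromatic n carries 0 H:
  atom 1: F (halogen, monovalent) → 0 H
  atom 2: C, bond orders sum to 4 (valence 4) → 0 H
  atom 3: F (halogen, monovalent) → 0 H
  atom 4: F (halogen, monovalent) → 0 H
  atom 5: aromatic c, 3 neighbours → 0 H
  atom 6: aromatic c, 3 neighbours → 0 H
  atom 7: C, bond orders sum to 3 (valence 4) → 1 H
  atom 8: Cl (halogen, monovalent) → 0 H
  atom 9: C, bond orders sum to 2 (valence 4) → 2 H
  atom 10: Br (halogen, monovalent) → 0 H
  atom 11: aromatic c, 3 neighbours → 0 H
  atom 12: aromatic c, 2 neighbours → 1 H
  atom 13: aromatic c, 2 neighbours → 1 H
  atom 14: aromatic c, 2 neighbours → 1 H
  atom 15: C, bond orders sum to 4 (valence 4) → 0 H
  atom 16: O with explicit H count 0
  atom 17: O, bond orders sum to 2 (valence 2) → 0 H
  atom 18: C, bond orders sum to 1 (valence 4) → 3 H
Totals → C:11, H:9, Br:1, Cl:1, F:3, O:2.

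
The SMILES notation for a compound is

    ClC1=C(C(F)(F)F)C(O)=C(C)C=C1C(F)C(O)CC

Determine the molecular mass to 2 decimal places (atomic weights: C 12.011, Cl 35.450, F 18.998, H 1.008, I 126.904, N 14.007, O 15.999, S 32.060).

First, the molecular formula is C12H13ClF4O2 (counting implicit H from valence).
  C: 12 × 12.011 = 144.132
  Cl: 1 × 35.450 = 35.450
  F: 4 × 18.998 = 75.992
  H: 13 × 1.008 = 13.104
  O: 2 × 15.999 = 31.998
Sum: 12×12.011 + 1×35.450 + 4×18.998 + 13×1.008 + 2×15.999 = 300.676 → 300.68 g/mol.

300.68 g/mol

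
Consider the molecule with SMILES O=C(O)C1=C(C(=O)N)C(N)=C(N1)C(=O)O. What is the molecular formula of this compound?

Walk through each heavy atom and fill implicit hydrogens from standard valence (C 4, N 3, O 2, S 2, halogen 1):
  atom 1: O, bond orders sum to 2 (valence 2) → 0 H
  atom 2: C, bond orders sum to 4 (valence 4) → 0 H
  atom 3: O, bond orders sum to 1 (valence 2) → 1 H
  atom 4: C, bond orders sum to 4 (valence 4) → 0 H
  atom 5: C, bond orders sum to 4 (valence 4) → 0 H
  atom 6: C, bond orders sum to 4 (valence 4) → 0 H
  atom 7: O, bond orders sum to 2 (valence 2) → 0 H
  atom 8: N, bond orders sum to 1 (valence 3) → 2 H
  atom 9: C, bond orders sum to 4 (valence 4) → 0 H
  atom 10: N, bond orders sum to 1 (valence 3) → 2 H
  atom 11: C, bond orders sum to 4 (valence 4) → 0 H
  atom 12: N, bond orders sum to 2 (valence 3) → 1 H
  atom 13: C, bond orders sum to 4 (valence 4) → 0 H
  atom 14: O, bond orders sum to 2 (valence 2) → 0 H
  atom 15: O, bond orders sum to 1 (valence 2) → 1 H
Totals → C:7, H:7, N:3, O:5.
In Hill order: C7H7N3O5.

C7H7N3O5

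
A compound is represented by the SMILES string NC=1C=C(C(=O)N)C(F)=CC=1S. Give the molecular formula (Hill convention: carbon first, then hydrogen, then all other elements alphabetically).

Walk through each heavy atom and fill implicit hydrogens from standard valence (C 4, N 3, O 2, S 2, halogen 1):
  atom 1: N, bond orders sum to 1 (valence 3) → 2 H
  atom 2: C, bond orders sum to 4 (valence 4) → 0 H
  atom 3: C, bond orders sum to 3 (valence 4) → 1 H
  atom 4: C, bond orders sum to 4 (valence 4) → 0 H
  atom 5: C, bond orders sum to 4 (valence 4) → 0 H
  atom 6: O, bond orders sum to 2 (valence 2) → 0 H
  atom 7: N, bond orders sum to 1 (valence 3) → 2 H
  atom 8: C, bond orders sum to 4 (valence 4) → 0 H
  atom 9: F (halogen, monovalent) → 0 H
  atom 10: C, bond orders sum to 3 (valence 4) → 1 H
  atom 11: C, bond orders sum to 4 (valence 4) → 0 H
  atom 12: S, bond orders sum to 1 (valence 2) → 1 H
Totals → C:7, H:7, F:1, N:2, O:1, S:1.

C7H7FN2OS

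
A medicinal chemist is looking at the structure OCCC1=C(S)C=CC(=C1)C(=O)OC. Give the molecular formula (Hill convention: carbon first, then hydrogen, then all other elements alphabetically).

Walk through each heavy atom and fill implicit hydrogens from standard valence (C 4, N 3, O 2, S 2, halogen 1):
  atom 1: O, bond orders sum to 1 (valence 2) → 1 H
  atom 2: C, bond orders sum to 2 (valence 4) → 2 H
  atom 3: C, bond orders sum to 2 (valence 4) → 2 H
  atom 4: C, bond orders sum to 4 (valence 4) → 0 H
  atom 5: C, bond orders sum to 4 (valence 4) → 0 H
  atom 6: S, bond orders sum to 1 (valence 2) → 1 H
  atom 7: C, bond orders sum to 3 (valence 4) → 1 H
  atom 8: C, bond orders sum to 3 (valence 4) → 1 H
  atom 9: C, bond orders sum to 4 (valence 4) → 0 H
  atom 10: C, bond orders sum to 3 (valence 4) → 1 H
  atom 11: C, bond orders sum to 4 (valence 4) → 0 H
  atom 12: O, bond orders sum to 2 (valence 2) → 0 H
  atom 13: O, bond orders sum to 2 (valence 2) → 0 H
  atom 14: C, bond orders sum to 1 (valence 4) → 3 H
Totals → C:10, H:12, O:3, S:1.
In Hill order: C10H12O3S.

C10H12O3S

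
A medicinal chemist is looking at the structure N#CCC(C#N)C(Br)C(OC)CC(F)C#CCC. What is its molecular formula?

Walk through each heavy atom and fill implicit hydrogens from standard valence (C 4, N 3, O 2, S 2, halogen 1):
  atom 1: N, bond orders sum to 3 (valence 3) → 0 H
  atom 2: C, bond orders sum to 4 (valence 4) → 0 H
  atom 3: C, bond orders sum to 2 (valence 4) → 2 H
  atom 4: C, bond orders sum to 3 (valence 4) → 1 H
  atom 5: C, bond orders sum to 4 (valence 4) → 0 H
  atom 6: N, bond orders sum to 3 (valence 3) → 0 H
  atom 7: C, bond orders sum to 3 (valence 4) → 1 H
  atom 8: Br (halogen, monovalent) → 0 H
  atom 9: C, bond orders sum to 3 (valence 4) → 1 H
  atom 10: O, bond orders sum to 2 (valence 2) → 0 H
  atom 11: C, bond orders sum to 1 (valence 4) → 3 H
  atom 12: C, bond orders sum to 2 (valence 4) → 2 H
  atom 13: C, bond orders sum to 3 (valence 4) → 1 H
  atom 14: F (halogen, monovalent) → 0 H
  atom 15: C, bond orders sum to 4 (valence 4) → 0 H
  atom 16: C, bond orders sum to 4 (valence 4) → 0 H
  atom 17: C, bond orders sum to 2 (valence 4) → 2 H
  atom 18: C, bond orders sum to 1 (valence 4) → 3 H
Totals → C:13, H:16, Br:1, F:1, N:2, O:1.

C13H16BrFN2O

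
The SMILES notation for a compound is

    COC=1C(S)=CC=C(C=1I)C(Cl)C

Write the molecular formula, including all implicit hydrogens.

C9H10ClIOS

Walk through each heavy atom and fill implicit hydrogens from standard valence (C 4, N 3, O 2, S 2, halogen 1):
  atom 1: C, bond orders sum to 1 (valence 4) → 3 H
  atom 2: O, bond orders sum to 2 (valence 2) → 0 H
  atom 3: C, bond orders sum to 4 (valence 4) → 0 H
  atom 4: C, bond orders sum to 4 (valence 4) → 0 H
  atom 5: S, bond orders sum to 1 (valence 2) → 1 H
  atom 6: C, bond orders sum to 3 (valence 4) → 1 H
  atom 7: C, bond orders sum to 3 (valence 4) → 1 H
  atom 8: C, bond orders sum to 4 (valence 4) → 0 H
  atom 9: C, bond orders sum to 4 (valence 4) → 0 H
  atom 10: I (halogen, monovalent) → 0 H
  atom 11: C, bond orders sum to 3 (valence 4) → 1 H
  atom 12: Cl (halogen, monovalent) → 0 H
  atom 13: C, bond orders sum to 1 (valence 4) → 3 H
Totals → C:9, H:10, Cl:1, I:1, O:1, S:1.
In Hill order: C9H10ClIOS.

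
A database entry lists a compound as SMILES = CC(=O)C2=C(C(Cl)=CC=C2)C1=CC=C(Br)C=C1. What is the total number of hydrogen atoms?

10

Walk through each heavy atom and fill implicit hydrogens from standard valence (C 4, N 3, O 2, S 2, halogen 1):
  atom 1: C, bond orders sum to 1 (valence 4) → 3 H
  atom 2: C, bond orders sum to 4 (valence 4) → 0 H
  atom 3: O, bond orders sum to 2 (valence 2) → 0 H
  atom 4: C, bond orders sum to 4 (valence 4) → 0 H
  atom 5: C, bond orders sum to 4 (valence 4) → 0 H
  atom 6: C, bond orders sum to 4 (valence 4) → 0 H
  atom 7: Cl (halogen, monovalent) → 0 H
  atom 8: C, bond orders sum to 3 (valence 4) → 1 H
  atom 9: C, bond orders sum to 3 (valence 4) → 1 H
  atom 10: C, bond orders sum to 3 (valence 4) → 1 H
  atom 11: C, bond orders sum to 4 (valence 4) → 0 H
  atom 12: C, bond orders sum to 3 (valence 4) → 1 H
  atom 13: C, bond orders sum to 3 (valence 4) → 1 H
  atom 14: C, bond orders sum to 4 (valence 4) → 0 H
  atom 15: Br (halogen, monovalent) → 0 H
  atom 16: C, bond orders sum to 3 (valence 4) → 1 H
  atom 17: C, bond orders sum to 3 (valence 4) → 1 H
Total hydrogens: 10.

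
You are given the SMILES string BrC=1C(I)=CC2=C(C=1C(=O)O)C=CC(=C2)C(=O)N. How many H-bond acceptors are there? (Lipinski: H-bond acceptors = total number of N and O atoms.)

4

N atoms: 1; O atoms: 3.
Lipinski HBA = 1 + 3 = 4.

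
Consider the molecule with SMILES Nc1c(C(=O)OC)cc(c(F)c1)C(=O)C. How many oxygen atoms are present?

Scan the SMILES for O atoms (remember two-letter symbols like Cl and Br are single atoms).
Oxygen count: 3.

3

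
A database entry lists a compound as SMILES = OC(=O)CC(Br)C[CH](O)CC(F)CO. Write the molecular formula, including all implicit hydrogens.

C8H14BrFO4

Walk through each heavy atom and fill implicit hydrogens from standard valence (C 4, N 3, O 2, S 2, halogen 1):
  atom 1: O, bond orders sum to 1 (valence 2) → 1 H
  atom 2: C, bond orders sum to 4 (valence 4) → 0 H
  atom 3: O, bond orders sum to 2 (valence 2) → 0 H
  atom 4: C, bond orders sum to 2 (valence 4) → 2 H
  atom 5: C, bond orders sum to 3 (valence 4) → 1 H
  atom 6: Br (halogen, monovalent) → 0 H
  atom 7: C, bond orders sum to 2 (valence 4) → 2 H
  atom 8: C with explicit H count 1
  atom 9: O, bond orders sum to 1 (valence 2) → 1 H
  atom 10: C, bond orders sum to 2 (valence 4) → 2 H
  atom 11: C, bond orders sum to 3 (valence 4) → 1 H
  atom 12: F (halogen, monovalent) → 0 H
  atom 13: C, bond orders sum to 2 (valence 4) → 2 H
  atom 14: O, bond orders sum to 1 (valence 2) → 1 H
Totals → C:8, H:14, Br:1, F:1, O:4.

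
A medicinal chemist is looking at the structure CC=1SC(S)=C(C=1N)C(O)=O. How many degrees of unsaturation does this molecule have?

Molecular formula: C6H7NO2S2.
DoU = (2C + 2 + N − H − X) / 2, where X is the halogen count and O/S are ignored.
    = (2·6 + 2 + 1 − 7 − 0) / 2 = 8 / 2 = 4.

4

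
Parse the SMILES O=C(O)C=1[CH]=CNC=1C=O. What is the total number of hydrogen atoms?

5

Walk through each heavy atom and fill implicit hydrogens from standard valence (C 4, N 3, O 2, S 2, halogen 1):
  atom 1: O, bond orders sum to 2 (valence 2) → 0 H
  atom 2: C, bond orders sum to 4 (valence 4) → 0 H
  atom 3: O, bond orders sum to 1 (valence 2) → 1 H
  atom 4: C, bond orders sum to 4 (valence 4) → 0 H
  atom 5: C with explicit H count 1
  atom 6: C, bond orders sum to 3 (valence 4) → 1 H
  atom 7: N, bond orders sum to 2 (valence 3) → 1 H
  atom 8: C, bond orders sum to 4 (valence 4) → 0 H
  atom 9: C, bond orders sum to 3 (valence 4) → 1 H
  atom 10: O, bond orders sum to 2 (valence 2) → 0 H
Total hydrogens: 5.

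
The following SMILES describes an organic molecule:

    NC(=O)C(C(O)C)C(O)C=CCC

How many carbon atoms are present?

Count every carbon token in the SMILES (each C, including those in ring-closure positions and inside branches).
Carbon count: 9.

9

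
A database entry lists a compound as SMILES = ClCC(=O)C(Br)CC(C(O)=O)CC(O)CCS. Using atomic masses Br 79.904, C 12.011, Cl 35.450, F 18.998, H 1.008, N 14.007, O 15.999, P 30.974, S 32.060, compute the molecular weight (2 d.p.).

First, the molecular formula is C10H16BrClO4S (counting implicit H from valence).
  Br: 1 × 79.904 = 79.904
  C: 10 × 12.011 = 120.110
  Cl: 1 × 35.450 = 35.450
  H: 16 × 1.008 = 16.128
  O: 4 × 15.999 = 63.996
  S: 1 × 32.060 = 32.060
Sum: 1×79.904 + 10×12.011 + 1×35.450 + 16×1.008 + 4×15.999 + 1×32.060 = 347.648 → 347.65 g/mol.

347.65 g/mol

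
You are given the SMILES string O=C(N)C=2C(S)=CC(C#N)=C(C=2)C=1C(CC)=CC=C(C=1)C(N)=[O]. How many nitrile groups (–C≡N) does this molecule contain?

1

The nitrile motif appears at heavy-atom position 9 in the SMILES.
Other groups present: 2 amide, 1 thiol.
Nitrile count: 1.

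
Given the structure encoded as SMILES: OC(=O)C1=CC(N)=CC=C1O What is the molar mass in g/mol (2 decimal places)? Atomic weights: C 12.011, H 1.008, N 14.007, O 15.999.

First, the molecular formula is C7H7NO3 (counting implicit H from valence).
  C: 7 × 12.011 = 84.077
  H: 7 × 1.008 = 7.056
  N: 1 × 14.007 = 14.007
  O: 3 × 15.999 = 47.997
Sum: 7×12.011 + 7×1.008 + 1×14.007 + 3×15.999 = 153.137 → 153.14 g/mol.

153.14 g/mol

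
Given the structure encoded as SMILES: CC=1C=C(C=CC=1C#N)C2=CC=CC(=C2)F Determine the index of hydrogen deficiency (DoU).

Molecular formula: C14H10FN.
DoU = (2C + 2 + N − H − X) / 2, where X is the halogen count and O/S are ignored.
    = (2·14 + 2 + 1 − 10 − 1) / 2 = 20 / 2 = 10.

10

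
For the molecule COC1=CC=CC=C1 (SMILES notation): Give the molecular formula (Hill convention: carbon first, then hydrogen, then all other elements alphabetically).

Walk through each heavy atom and fill implicit hydrogens from standard valence (C 4, N 3, O 2, S 2, halogen 1):
  atom 1: C, bond orders sum to 1 (valence 4) → 3 H
  atom 2: O, bond orders sum to 2 (valence 2) → 0 H
  atom 3: C, bond orders sum to 4 (valence 4) → 0 H
  atom 4: C, bond orders sum to 3 (valence 4) → 1 H
  atom 5: C, bond orders sum to 3 (valence 4) → 1 H
  atom 6: C, bond orders sum to 3 (valence 4) → 1 H
  atom 7: C, bond orders sum to 3 (valence 4) → 1 H
  atom 8: C, bond orders sum to 3 (valence 4) → 1 H
Totals → C:7, H:8, O:1.
In Hill order: C7H8O.

C7H8O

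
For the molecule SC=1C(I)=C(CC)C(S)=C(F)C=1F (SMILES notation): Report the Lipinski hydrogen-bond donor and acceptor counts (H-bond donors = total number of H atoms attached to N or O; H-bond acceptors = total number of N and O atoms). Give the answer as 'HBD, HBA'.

Donors: find every N or O and count the H atoms it carries.
  (no N or O atoms present)
Lipinski HBD = 0.
Acceptors: N atoms = 0, O atoms = 0 → HBA = 0.

0, 0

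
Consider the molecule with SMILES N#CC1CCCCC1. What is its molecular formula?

Walk through each heavy atom and fill implicit hydrogens from standard valence (C 4, N 3, O 2, S 2, halogen 1):
  atom 1: N, bond orders sum to 3 (valence 3) → 0 H
  atom 2: C, bond orders sum to 4 (valence 4) → 0 H
  atom 3: C, bond orders sum to 3 (valence 4) → 1 H
  atom 4: C, bond orders sum to 2 (valence 4) → 2 H
  atom 5: C, bond orders sum to 2 (valence 4) → 2 H
  atom 6: C, bond orders sum to 2 (valence 4) → 2 H
  atom 7: C, bond orders sum to 2 (valence 4) → 2 H
  atom 8: C, bond orders sum to 2 (valence 4) → 2 H
Totals → C:7, H:11, N:1.

C7H11N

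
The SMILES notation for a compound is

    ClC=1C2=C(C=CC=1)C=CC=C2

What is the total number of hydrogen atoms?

7

Walk through each heavy atom and fill implicit hydrogens from standard valence (C 4, N 3, O 2, S 2, halogen 1):
  atom 1: Cl (halogen, monovalent) → 0 H
  atom 2: C, bond orders sum to 4 (valence 4) → 0 H
  atom 3: C, bond orders sum to 4 (valence 4) → 0 H
  atom 4: C, bond orders sum to 4 (valence 4) → 0 H
  atom 5: C, bond orders sum to 3 (valence 4) → 1 H
  atom 6: C, bond orders sum to 3 (valence 4) → 1 H
  atom 7: C, bond orders sum to 3 (valence 4) → 1 H
  atom 8: C, bond orders sum to 3 (valence 4) → 1 H
  atom 9: C, bond orders sum to 3 (valence 4) → 1 H
  atom 10: C, bond orders sum to 3 (valence 4) → 1 H
  atom 11: C, bond orders sum to 3 (valence 4) → 1 H
Total hydrogens: 7.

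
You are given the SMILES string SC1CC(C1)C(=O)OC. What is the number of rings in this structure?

In SMILES, each pair of matching ring-closure digits denotes one ring-closing bond; the number of such bonds equals the number of independent rings.
Ring-closure bonds here: 1.

1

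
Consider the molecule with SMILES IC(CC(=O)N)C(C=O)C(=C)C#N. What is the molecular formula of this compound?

Walk through each heavy atom and fill implicit hydrogens from standard valence (C 4, N 3, O 2, S 2, halogen 1):
  atom 1: I (halogen, monovalent) → 0 H
  atom 2: C, bond orders sum to 3 (valence 4) → 1 H
  atom 3: C, bond orders sum to 2 (valence 4) → 2 H
  atom 4: C, bond orders sum to 4 (valence 4) → 0 H
  atom 5: O, bond orders sum to 2 (valence 2) → 0 H
  atom 6: N, bond orders sum to 1 (valence 3) → 2 H
  atom 7: C, bond orders sum to 3 (valence 4) → 1 H
  atom 8: C, bond orders sum to 3 (valence 4) → 1 H
  atom 9: O, bond orders sum to 2 (valence 2) → 0 H
  atom 10: C, bond orders sum to 4 (valence 4) → 0 H
  atom 11: C, bond orders sum to 2 (valence 4) → 2 H
  atom 12: C, bond orders sum to 4 (valence 4) → 0 H
  atom 13: N, bond orders sum to 3 (valence 3) → 0 H
Totals → C:8, H:9, I:1, N:2, O:2.

C8H9IN2O2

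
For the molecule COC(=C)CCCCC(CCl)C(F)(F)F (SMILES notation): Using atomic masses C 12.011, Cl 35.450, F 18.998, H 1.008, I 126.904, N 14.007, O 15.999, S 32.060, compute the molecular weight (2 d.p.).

First, the molecular formula is C10H16ClF3O (counting implicit H from valence).
  C: 10 × 12.011 = 120.110
  Cl: 1 × 35.450 = 35.450
  F: 3 × 18.998 = 56.994
  H: 16 × 1.008 = 16.128
  O: 1 × 15.999 = 15.999
Sum: 10×12.011 + 1×35.450 + 3×18.998 + 16×1.008 + 1×15.999 = 244.681 → 244.68 g/mol.

244.68 g/mol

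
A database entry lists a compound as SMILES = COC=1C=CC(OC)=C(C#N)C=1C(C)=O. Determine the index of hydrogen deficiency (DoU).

7

Degree of unsaturation = (number of rings) + (number of π bonds).
Ring closures in the SMILES: 1.
π bonds: 4 double bonds (each 1 DoU), 1 triple bond (each 2 DoU) → 6 DoU from unsaturation.
Total DoU = 1 + 6 = 7.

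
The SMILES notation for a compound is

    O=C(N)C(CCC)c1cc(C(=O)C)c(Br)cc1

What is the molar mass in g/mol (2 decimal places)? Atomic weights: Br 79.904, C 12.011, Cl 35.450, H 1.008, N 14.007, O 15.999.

First, the molecular formula is C13H16BrNO2 (counting implicit H from valence).
  Br: 1 × 79.904 = 79.904
  C: 13 × 12.011 = 156.143
  H: 16 × 1.008 = 16.128
  N: 1 × 14.007 = 14.007
  O: 2 × 15.999 = 31.998
Sum: 1×79.904 + 13×12.011 + 16×1.008 + 1×14.007 + 2×15.999 = 298.180 → 298.18 g/mol.

298.18 g/mol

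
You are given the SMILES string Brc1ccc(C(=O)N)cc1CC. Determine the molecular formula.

Walk through each heavy atom and fill implicit hydrogens from standard valence (C 4, N 3, O 2, S 2, halogen 1); for lowercase aromatic atoms, an aromatic c carries 1 H when it has two neighbours and 0 H with three, and aromatic n carries 0 H:
  atom 1: Br (halogen, monovalent) → 0 H
  atom 2: aromatic c, 3 neighbours → 0 H
  atom 3: aromatic c, 2 neighbours → 1 H
  atom 4: aromatic c, 2 neighbours → 1 H
  atom 5: aromatic c, 3 neighbours → 0 H
  atom 6: C, bond orders sum to 4 (valence 4) → 0 H
  atom 7: O, bond orders sum to 2 (valence 2) → 0 H
  atom 8: N, bond orders sum to 1 (valence 3) → 2 H
  atom 9: aromatic c, 2 neighbours → 1 H
  atom 10: aromatic c, 3 neighbours → 0 H
  atom 11: C, bond orders sum to 2 (valence 4) → 2 H
  atom 12: C, bond orders sum to 1 (valence 4) → 3 H
Totals → C:9, H:10, Br:1, N:1, O:1.
In Hill order: C9H10BrNO.

C9H10BrNO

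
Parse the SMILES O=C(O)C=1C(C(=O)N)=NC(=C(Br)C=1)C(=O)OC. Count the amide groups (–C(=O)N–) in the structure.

The amide motif appears at heavy-atom position 6 in the SMILES.
Other groups present: 1 carboxylic acid, 1 ester.
Amide count: 1.

1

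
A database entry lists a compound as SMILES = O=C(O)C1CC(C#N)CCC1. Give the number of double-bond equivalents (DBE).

4

Molecular formula: C8H11NO2.
DoU = (2C + 2 + N − H − X) / 2, where X is the halogen count and O/S are ignored.
    = (2·8 + 2 + 1 − 11 − 0) / 2 = 8 / 2 = 4.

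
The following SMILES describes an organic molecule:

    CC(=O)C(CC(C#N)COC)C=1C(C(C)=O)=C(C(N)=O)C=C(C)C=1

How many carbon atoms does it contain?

18

Count every carbon token in the SMILES (each C, including those in ring-closure positions and inside branches).
Carbon count: 18.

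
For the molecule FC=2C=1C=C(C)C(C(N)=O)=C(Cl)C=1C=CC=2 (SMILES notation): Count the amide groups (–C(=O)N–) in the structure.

The amide motif appears at heavy-atom position 8 in the SMILES.
Amide count: 1.

1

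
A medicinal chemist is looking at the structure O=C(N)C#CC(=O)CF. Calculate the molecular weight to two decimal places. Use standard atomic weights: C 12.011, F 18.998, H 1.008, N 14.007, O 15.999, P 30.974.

First, the molecular formula is C5H4FNO2 (counting implicit H from valence).
  C: 5 × 12.011 = 60.055
  F: 1 × 18.998 = 18.998
  H: 4 × 1.008 = 4.032
  N: 1 × 14.007 = 14.007
  O: 2 × 15.999 = 31.998
Sum: 5×12.011 + 1×18.998 + 4×1.008 + 1×14.007 + 2×15.999 = 129.090 → 129.09 g/mol.

129.09 g/mol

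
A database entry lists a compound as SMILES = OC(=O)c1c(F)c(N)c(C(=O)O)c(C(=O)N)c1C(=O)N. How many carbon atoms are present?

Count every carbon token in the SMILES (each C, including those in ring-closure positions and inside branches).
Carbon count: 10.

10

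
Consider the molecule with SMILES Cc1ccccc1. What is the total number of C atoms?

7

Count every carbon token in the SMILES (each C, including those in ring-closure positions and inside branches).
Carbon count: 7.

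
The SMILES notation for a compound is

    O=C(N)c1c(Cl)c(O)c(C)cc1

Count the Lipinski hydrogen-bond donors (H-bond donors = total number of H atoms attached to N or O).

Donors: find every N or O and count the H atoms it carries.
  atom 1 (O): bond orders sum to 2 → 0 H
  atom 3 (N): bond orders sum to 1 → 2 H
  atom 8 (O): bond orders sum to 1 → 1 H
Lipinski HBD = 3.

3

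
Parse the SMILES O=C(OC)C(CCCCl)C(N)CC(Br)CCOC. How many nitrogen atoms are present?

1

Scan the SMILES for N atoms (remember two-letter symbols like Cl and Br are single atoms).
Nitrogen count: 1.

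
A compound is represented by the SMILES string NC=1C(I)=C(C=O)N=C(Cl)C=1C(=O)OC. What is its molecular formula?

Walk through each heavy atom and fill implicit hydrogens from standard valence (C 4, N 3, O 2, S 2, halogen 1):
  atom 1: N, bond orders sum to 1 (valence 3) → 2 H
  atom 2: C, bond orders sum to 4 (valence 4) → 0 H
  atom 3: C, bond orders sum to 4 (valence 4) → 0 H
  atom 4: I (halogen, monovalent) → 0 H
  atom 5: C, bond orders sum to 4 (valence 4) → 0 H
  atom 6: C, bond orders sum to 3 (valence 4) → 1 H
  atom 7: O, bond orders sum to 2 (valence 2) → 0 H
  atom 8: N, bond orders sum to 3 (valence 3) → 0 H
  atom 9: C, bond orders sum to 4 (valence 4) → 0 H
  atom 10: Cl (halogen, monovalent) → 0 H
  atom 11: C, bond orders sum to 4 (valence 4) → 0 H
  atom 12: C, bond orders sum to 4 (valence 4) → 0 H
  atom 13: O, bond orders sum to 2 (valence 2) → 0 H
  atom 14: O, bond orders sum to 2 (valence 2) → 0 H
  atom 15: C, bond orders sum to 1 (valence 4) → 3 H
Totals → C:8, H:6, Cl:1, I:1, N:2, O:3.
In Hill order: C8H6ClIN2O3.

C8H6ClIN2O3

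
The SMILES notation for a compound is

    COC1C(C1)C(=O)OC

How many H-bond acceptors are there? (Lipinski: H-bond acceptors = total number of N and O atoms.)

3

N atoms: 0; O atoms: 3.
Lipinski HBA = 0 + 3 = 3.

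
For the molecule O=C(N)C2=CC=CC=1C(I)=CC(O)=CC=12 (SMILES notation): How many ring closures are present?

In SMILES, each pair of matching ring-closure digits denotes one ring-closing bond; the number of such bonds equals the number of independent rings.
Ring-closure bonds here: 2.

2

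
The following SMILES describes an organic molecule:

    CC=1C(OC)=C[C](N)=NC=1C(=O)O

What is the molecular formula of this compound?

Walk through each heavy atom and fill implicit hydrogens from standard valence (C 4, N 3, O 2, S 2, halogen 1):
  atom 1: C, bond orders sum to 1 (valence 4) → 3 H
  atom 2: C, bond orders sum to 4 (valence 4) → 0 H
  atom 3: C, bond orders sum to 4 (valence 4) → 0 H
  atom 4: O, bond orders sum to 2 (valence 2) → 0 H
  atom 5: C, bond orders sum to 1 (valence 4) → 3 H
  atom 6: C, bond orders sum to 3 (valence 4) → 1 H
  atom 7: C with explicit H count 0
  atom 8: N, bond orders sum to 1 (valence 3) → 2 H
  atom 9: N, bond orders sum to 3 (valence 3) → 0 H
  atom 10: C, bond orders sum to 4 (valence 4) → 0 H
  atom 11: C, bond orders sum to 4 (valence 4) → 0 H
  atom 12: O, bond orders sum to 2 (valence 2) → 0 H
  atom 13: O, bond orders sum to 1 (valence 2) → 1 H
Totals → C:8, H:10, N:2, O:3.

C8H10N2O3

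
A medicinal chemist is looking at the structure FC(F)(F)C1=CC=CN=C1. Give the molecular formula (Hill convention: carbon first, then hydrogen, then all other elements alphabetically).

C6H4F3N

Walk through each heavy atom and fill implicit hydrogens from standard valence (C 4, N 3, O 2, S 2, halogen 1):
  atom 1: F (halogen, monovalent) → 0 H
  atom 2: C, bond orders sum to 4 (valence 4) → 0 H
  atom 3: F (halogen, monovalent) → 0 H
  atom 4: F (halogen, monovalent) → 0 H
  atom 5: C, bond orders sum to 4 (valence 4) → 0 H
  atom 6: C, bond orders sum to 3 (valence 4) → 1 H
  atom 7: C, bond orders sum to 3 (valence 4) → 1 H
  atom 8: C, bond orders sum to 3 (valence 4) → 1 H
  atom 9: N, bond orders sum to 3 (valence 3) → 0 H
  atom 10: C, bond orders sum to 3 (valence 4) → 1 H
Totals → C:6, H:4, F:3, N:1.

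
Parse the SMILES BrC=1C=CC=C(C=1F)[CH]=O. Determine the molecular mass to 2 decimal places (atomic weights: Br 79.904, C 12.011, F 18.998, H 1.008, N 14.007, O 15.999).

203.01 g/mol

First, the molecular formula is C7H4BrFO (counting implicit H from valence).
  Br: 1 × 79.904 = 79.904
  C: 7 × 12.011 = 84.077
  F: 1 × 18.998 = 18.998
  H: 4 × 1.008 = 4.032
  O: 1 × 15.999 = 15.999
Sum: 1×79.904 + 7×12.011 + 1×18.998 + 4×1.008 + 1×15.999 = 203.010 → 203.01 g/mol.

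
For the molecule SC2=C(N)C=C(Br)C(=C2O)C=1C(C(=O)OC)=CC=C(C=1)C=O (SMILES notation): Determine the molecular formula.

C15H12BrNO4S

Walk through each heavy atom and fill implicit hydrogens from standard valence (C 4, N 3, O 2, S 2, halogen 1):
  atom 1: S, bond orders sum to 1 (valence 2) → 1 H
  atom 2: C, bond orders sum to 4 (valence 4) → 0 H
  atom 3: C, bond orders sum to 4 (valence 4) → 0 H
  atom 4: N, bond orders sum to 1 (valence 3) → 2 H
  atom 5: C, bond orders sum to 3 (valence 4) → 1 H
  atom 6: C, bond orders sum to 4 (valence 4) → 0 H
  atom 7: Br (halogen, monovalent) → 0 H
  atom 8: C, bond orders sum to 4 (valence 4) → 0 H
  atom 9: C, bond orders sum to 4 (valence 4) → 0 H
  atom 10: O, bond orders sum to 1 (valence 2) → 1 H
  atom 11: C, bond orders sum to 4 (valence 4) → 0 H
  atom 12: C, bond orders sum to 4 (valence 4) → 0 H
  atom 13: C, bond orders sum to 4 (valence 4) → 0 H
  atom 14: O, bond orders sum to 2 (valence 2) → 0 H
  atom 15: O, bond orders sum to 2 (valence 2) → 0 H
  atom 16: C, bond orders sum to 1 (valence 4) → 3 H
  atom 17: C, bond orders sum to 3 (valence 4) → 1 H
  atom 18: C, bond orders sum to 3 (valence 4) → 1 H
  atom 19: C, bond orders sum to 4 (valence 4) → 0 H
  atom 20: C, bond orders sum to 3 (valence 4) → 1 H
  atom 21: C, bond orders sum to 3 (valence 4) → 1 H
  atom 22: O, bond orders sum to 2 (valence 2) → 0 H
Totals → C:15, H:12, Br:1, N:1, O:4, S:1.
In Hill order: C15H12BrNO4S.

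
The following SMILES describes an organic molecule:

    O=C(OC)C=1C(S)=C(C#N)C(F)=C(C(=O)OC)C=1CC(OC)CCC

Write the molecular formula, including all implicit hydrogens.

C17H20FNO5S

Walk through each heavy atom and fill implicit hydrogens from standard valence (C 4, N 3, O 2, S 2, halogen 1):
  atom 1: O, bond orders sum to 2 (valence 2) → 0 H
  atom 2: C, bond orders sum to 4 (valence 4) → 0 H
  atom 3: O, bond orders sum to 2 (valence 2) → 0 H
  atom 4: C, bond orders sum to 1 (valence 4) → 3 H
  atom 5: C, bond orders sum to 4 (valence 4) → 0 H
  atom 6: C, bond orders sum to 4 (valence 4) → 0 H
  atom 7: S, bond orders sum to 1 (valence 2) → 1 H
  atom 8: C, bond orders sum to 4 (valence 4) → 0 H
  atom 9: C, bond orders sum to 4 (valence 4) → 0 H
  atom 10: N, bond orders sum to 3 (valence 3) → 0 H
  atom 11: C, bond orders sum to 4 (valence 4) → 0 H
  atom 12: F (halogen, monovalent) → 0 H
  atom 13: C, bond orders sum to 4 (valence 4) → 0 H
  atom 14: C, bond orders sum to 4 (valence 4) → 0 H
  atom 15: O, bond orders sum to 2 (valence 2) → 0 H
  atom 16: O, bond orders sum to 2 (valence 2) → 0 H
  atom 17: C, bond orders sum to 1 (valence 4) → 3 H
  atom 18: C, bond orders sum to 4 (valence 4) → 0 H
  atom 19: C, bond orders sum to 2 (valence 4) → 2 H
  atom 20: C, bond orders sum to 3 (valence 4) → 1 H
  atom 21: O, bond orders sum to 2 (valence 2) → 0 H
  atom 22: C, bond orders sum to 1 (valence 4) → 3 H
  atom 23: C, bond orders sum to 2 (valence 4) → 2 H
  atom 24: C, bond orders sum to 2 (valence 4) → 2 H
  atom 25: C, bond orders sum to 1 (valence 4) → 3 H
Totals → C:17, H:20, F:1, N:1, O:5, S:1.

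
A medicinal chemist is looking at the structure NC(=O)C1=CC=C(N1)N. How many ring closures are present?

1

In SMILES, each pair of matching ring-closure digits denotes one ring-closing bond; the number of such bonds equals the number of independent rings.
Ring-closure bonds here: 1.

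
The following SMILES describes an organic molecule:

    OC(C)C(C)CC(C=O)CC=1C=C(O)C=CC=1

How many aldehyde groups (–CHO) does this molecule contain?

1

The aldehyde motif appears at heavy-atom position 8 in the SMILES.
Other groups present: 2 hydroxyl.
Aldehyde count: 1.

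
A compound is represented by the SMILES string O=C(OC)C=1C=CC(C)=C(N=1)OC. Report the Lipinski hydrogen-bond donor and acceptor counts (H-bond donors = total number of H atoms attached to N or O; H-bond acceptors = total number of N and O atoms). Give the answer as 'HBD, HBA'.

Donors: find every N or O and count the H atoms it carries.
  atom 1 (O): bond orders sum to 2 → 0 H
  atom 3 (O): bond orders sum to 2 → 0 H
  atom 11 (N): bond orders sum to 3 → 0 H
  atom 12 (O): bond orders sum to 2 → 0 H
Lipinski HBD = 0.
Acceptors: N atoms = 1, O atoms = 3 → HBA = 4.

0, 4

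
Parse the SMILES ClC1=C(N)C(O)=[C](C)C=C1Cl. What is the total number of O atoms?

Scan the SMILES for O atoms (remember two-letter symbols like Cl and Br are single atoms).
Oxygen count: 1.

1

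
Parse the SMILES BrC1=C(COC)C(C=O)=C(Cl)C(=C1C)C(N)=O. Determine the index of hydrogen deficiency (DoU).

Degree of unsaturation = (number of rings) + (number of π bonds).
Ring closures in the SMILES: 1.
π bonds: 5 double bonds (each 1 DoU) → 5 DoU from unsaturation.
Total DoU = 1 + 5 = 6.

6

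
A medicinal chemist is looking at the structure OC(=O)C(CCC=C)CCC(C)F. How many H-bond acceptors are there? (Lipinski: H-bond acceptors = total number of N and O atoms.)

2

N atoms: 0; O atoms: 2.
Lipinski HBA = 0 + 2 = 2.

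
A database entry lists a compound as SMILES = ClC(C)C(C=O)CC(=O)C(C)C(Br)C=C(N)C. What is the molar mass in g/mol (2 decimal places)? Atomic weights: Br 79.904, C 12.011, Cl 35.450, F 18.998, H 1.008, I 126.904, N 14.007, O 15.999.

First, the molecular formula is C12H19BrClNO2 (counting implicit H from valence).
  Br: 1 × 79.904 = 79.904
  C: 12 × 12.011 = 144.132
  Cl: 1 × 35.450 = 35.450
  H: 19 × 1.008 = 19.152
  N: 1 × 14.007 = 14.007
  O: 2 × 15.999 = 31.998
Sum: 1×79.904 + 12×12.011 + 1×35.450 + 19×1.008 + 1×14.007 + 2×15.999 = 324.643 → 324.64 g/mol.

324.64 g/mol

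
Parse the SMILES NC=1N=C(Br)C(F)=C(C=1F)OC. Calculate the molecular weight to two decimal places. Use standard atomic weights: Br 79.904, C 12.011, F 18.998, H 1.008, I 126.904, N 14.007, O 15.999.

239.02 g/mol

First, the molecular formula is C6H5BrF2N2O (counting implicit H from valence).
  Br: 1 × 79.904 = 79.904
  C: 6 × 12.011 = 72.066
  F: 2 × 18.998 = 37.996
  H: 5 × 1.008 = 5.040
  N: 2 × 14.007 = 28.014
  O: 1 × 15.999 = 15.999
Sum: 1×79.904 + 6×12.011 + 2×18.998 + 5×1.008 + 2×14.007 + 1×15.999 = 239.019 → 239.02 g/mol.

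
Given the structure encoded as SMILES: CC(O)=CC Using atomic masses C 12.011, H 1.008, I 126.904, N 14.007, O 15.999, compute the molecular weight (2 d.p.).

First, the molecular formula is C4H8O (counting implicit H from valence).
  C: 4 × 12.011 = 48.044
  H: 8 × 1.008 = 8.064
  O: 1 × 15.999 = 15.999
Sum: 4×12.011 + 8×1.008 + 1×15.999 = 72.107 → 72.11 g/mol.

72.11 g/mol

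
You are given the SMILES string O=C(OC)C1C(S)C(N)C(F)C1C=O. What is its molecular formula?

Walk through each heavy atom and fill implicit hydrogens from standard valence (C 4, N 3, O 2, S 2, halogen 1):
  atom 1: O, bond orders sum to 2 (valence 2) → 0 H
  atom 2: C, bond orders sum to 4 (valence 4) → 0 H
  atom 3: O, bond orders sum to 2 (valence 2) → 0 H
  atom 4: C, bond orders sum to 1 (valence 4) → 3 H
  atom 5: C, bond orders sum to 3 (valence 4) → 1 H
  atom 6: C, bond orders sum to 3 (valence 4) → 1 H
  atom 7: S, bond orders sum to 1 (valence 2) → 1 H
  atom 8: C, bond orders sum to 3 (valence 4) → 1 H
  atom 9: N, bond orders sum to 1 (valence 3) → 2 H
  atom 10: C, bond orders sum to 3 (valence 4) → 1 H
  atom 11: F (halogen, monovalent) → 0 H
  atom 12: C, bond orders sum to 3 (valence 4) → 1 H
  atom 13: C, bond orders sum to 3 (valence 4) → 1 H
  atom 14: O, bond orders sum to 2 (valence 2) → 0 H
Totals → C:8, H:12, F:1, N:1, O:3, S:1.

C8H12FNO3S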